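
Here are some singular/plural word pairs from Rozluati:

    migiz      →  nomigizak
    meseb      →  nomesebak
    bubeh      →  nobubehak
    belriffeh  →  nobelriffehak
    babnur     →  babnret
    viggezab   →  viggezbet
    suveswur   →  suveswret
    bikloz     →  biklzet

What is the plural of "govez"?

nogovezak

meseb and viggezab both end in -b yet inflect differently (nomesebak, viggezbet), so the final letter is not what conditions the rule; the last vowel is.
"govez" has last vowel 'e'. The stems whose last vowel is 'e' (meseb → nomesebak, bubeh → nobubehak, belriffeh → nobelriffehak) add no- … -ak around the stem.
The other pattern: stems whose last vowel is 'a', 'o' or 'u' delete the last vowel and add -et.
So govez → nogovezak.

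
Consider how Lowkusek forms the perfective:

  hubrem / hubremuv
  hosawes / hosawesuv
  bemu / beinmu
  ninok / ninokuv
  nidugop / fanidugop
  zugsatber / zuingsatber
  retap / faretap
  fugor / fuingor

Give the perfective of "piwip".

"piwip" ends in -p. The stems ending in -p (nidugop → fanidugop, retap → faretap) add the prefix fa-.
The other patterns: stems ending in -r or -u insert -in- after the first vowel; stems ending in -k, -m or -s add -uv.
So piwip → fapiwip.

fapiwip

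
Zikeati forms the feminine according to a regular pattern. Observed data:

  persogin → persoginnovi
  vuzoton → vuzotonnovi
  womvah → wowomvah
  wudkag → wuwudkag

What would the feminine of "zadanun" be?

zadanunnovi

"zadanun" ends in -n. The stems ending in -n (persogin → persoginnovi, vuzoton → vuzotonnovi) double the final consonant and add -ovi.
The other pattern: stems ending in -g or -h repeat the first consonant+vowel as a prefix.
So zadanun → zadanunnovi.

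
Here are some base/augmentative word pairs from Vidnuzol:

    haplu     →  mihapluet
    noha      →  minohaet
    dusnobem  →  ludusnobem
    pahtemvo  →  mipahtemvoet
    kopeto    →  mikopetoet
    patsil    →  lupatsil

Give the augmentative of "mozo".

pahtemvo and patsil both begin with p- yet inflect differently (mipahtemvoet, lupatsil), so the first letter is not what conditions the rule; whether the stem ends in a vowel or a consonant is.
"mozo" ends in a vowel. The stems ending in a vowel (haplu → mihapluet, noha → minohaet, pahtemvo → mipahtemvoet) add mi- … -et around the stem.
So mozo → mimozoet.

mimozoet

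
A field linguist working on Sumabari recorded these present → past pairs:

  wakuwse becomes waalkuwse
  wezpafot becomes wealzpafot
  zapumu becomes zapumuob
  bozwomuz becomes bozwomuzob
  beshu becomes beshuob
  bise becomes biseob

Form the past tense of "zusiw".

zusiwob

"zusiw" begins with z-. The one such stem in the data (zapumu → zapumuob) adds -ob, so the same rule applies.
The other pattern: stems beginning with w- insert -al- after the first vowel.
So zusiw → zusiwob.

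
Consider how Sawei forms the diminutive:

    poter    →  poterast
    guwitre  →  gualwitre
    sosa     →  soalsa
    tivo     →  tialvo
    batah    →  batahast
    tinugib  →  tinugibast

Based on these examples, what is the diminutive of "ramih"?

poter and guwitre both have last vowel 'e' yet inflect differently (poterast, gualwitre), so the last vowel is not what conditions the rule; whether the stem ends in a vowel or a consonant is.
"ramih" ends in a consonant. The stems ending in a consonant (poter → poterast, tinugib → tinugibast, batah → batahast) add -ast.
So ramih → ramihast.

ramihast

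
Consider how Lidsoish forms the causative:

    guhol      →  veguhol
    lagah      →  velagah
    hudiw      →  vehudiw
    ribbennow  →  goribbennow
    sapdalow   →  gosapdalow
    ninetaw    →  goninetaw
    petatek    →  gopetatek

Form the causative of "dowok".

hudiw and ribbennow both end in -w yet inflect differently (vehudiw, goribbennow), so the final letter is not what conditions the rule; the number of vowels is.
"dowok" has 2 vowels. The stems with 2 vowels (guhol → veguhol, lagah → velagah, hudiw → vehudiw) add the prefix ve-.
The other pattern: stems with 3 vowels add the prefix go-.
So dowok → vedowok.

vedowok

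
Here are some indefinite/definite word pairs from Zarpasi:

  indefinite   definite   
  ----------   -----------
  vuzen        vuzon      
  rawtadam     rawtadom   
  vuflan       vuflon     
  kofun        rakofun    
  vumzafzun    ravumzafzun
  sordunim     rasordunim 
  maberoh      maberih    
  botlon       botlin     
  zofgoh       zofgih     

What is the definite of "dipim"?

radipim

"dipim" has last vowel 'i'. The one such stem in the data (sordunim → rasordunim) adds the prefix ra-, so the same rule applies.
The other patterns: stems whose last vowel is 'a' or 'e' change the last vowel to 'o'; stems whose last vowel is 'o' change the last vowel to 'i'.
So dipim → radipim.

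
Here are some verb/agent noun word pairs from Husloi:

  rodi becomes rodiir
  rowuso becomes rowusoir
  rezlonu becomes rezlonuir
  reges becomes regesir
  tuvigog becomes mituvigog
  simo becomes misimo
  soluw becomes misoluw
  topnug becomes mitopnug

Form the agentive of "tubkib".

"tubkib" begins with t-. The stems beginning with t- (tuvigog → mituvigog, topnug → mitopnug) add the prefix mi-.
So tubkib → mitubkib.

mitubkib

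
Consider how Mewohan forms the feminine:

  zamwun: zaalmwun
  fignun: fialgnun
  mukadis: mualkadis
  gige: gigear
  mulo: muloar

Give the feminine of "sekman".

sealkman

"sekman" ends in a consonant. The stems ending in a consonant (fignun → fialgnun, mukadis → mualkadis, zamwun → zaalmwun) insert -al- after the first vowel.
The other pattern: stems ending in a vowel add -ar.
So sekman → sealkman.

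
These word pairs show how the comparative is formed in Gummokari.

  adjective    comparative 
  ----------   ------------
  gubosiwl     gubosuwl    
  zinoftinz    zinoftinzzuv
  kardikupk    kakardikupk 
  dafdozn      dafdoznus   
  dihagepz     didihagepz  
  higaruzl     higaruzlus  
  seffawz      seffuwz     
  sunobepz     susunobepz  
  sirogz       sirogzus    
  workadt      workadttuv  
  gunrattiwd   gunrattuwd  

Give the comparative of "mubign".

seffawz and sirogz both end in -z yet inflect differently (seffuwz, sirogzus), so the final letter is not what conditions the rule; the second-to-last letter is.
"mubign" has second-to-last letter 'g'. The one such stem in the data (sirogz → sirogzus) adds -us, so the same rule applies.
The other patterns: stems whose second-to-last letter is 'w' change the last vowel to 'u'; stems whose second-to-last letter is 'p' repeat the first consonant+vowel as a prefix; stems whose second-to-last letter is 'd' or 'n' double the final consonant and add -uv.
So mubign → mubignus.

mubignus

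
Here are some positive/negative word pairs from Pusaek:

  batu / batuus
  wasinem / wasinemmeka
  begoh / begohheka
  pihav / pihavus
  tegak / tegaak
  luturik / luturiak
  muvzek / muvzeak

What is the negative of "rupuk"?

rupuak

tegak and pihav both have last vowel 'a' yet inflect differently (tegaak, pihavus), so the last vowel is not what conditions the rule; the final letter is.
"rupuk" ends in -k. The stems ending in -k (luturik → luturiak, muvzek → muvzeak, tegak → tegaak) drop the final letter and add -ak.
The other patterns: stems ending in -u or -v add -us; stems ending in -h or -m double the final consonant and add -eka.
So rupuk → rupuak.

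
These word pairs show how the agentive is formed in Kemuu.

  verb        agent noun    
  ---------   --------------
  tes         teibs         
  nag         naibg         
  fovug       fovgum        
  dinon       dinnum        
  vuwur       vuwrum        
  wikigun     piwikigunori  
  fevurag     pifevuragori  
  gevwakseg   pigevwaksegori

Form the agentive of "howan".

hownum

nag and fovug both end in -g yet inflect differently (naibg, fovgum), so the final letter is not what conditions the rule; the number of vowels is.
"howan" has 2 vowels. The stems with 2 vowels (fovug → fovgum, dinon → dinnum, vuwur → vuwrum) delete the last vowel and add -um.
So howan → hownum.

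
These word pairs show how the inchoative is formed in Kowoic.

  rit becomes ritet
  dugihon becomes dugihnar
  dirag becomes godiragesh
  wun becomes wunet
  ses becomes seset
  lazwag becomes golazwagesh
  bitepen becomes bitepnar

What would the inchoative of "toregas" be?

wun and bitepen both end in -n yet inflect differently (wunet, bitepnar), so the final letter is not what conditions the rule; the number of vowels is.
"toregas" has 3 vowels. The stems with 3 vowels (bitepen → bitepnar, dugihon → dugihnar) delete the last vowel and add -ar.
So toregas → toregsar.

toregsar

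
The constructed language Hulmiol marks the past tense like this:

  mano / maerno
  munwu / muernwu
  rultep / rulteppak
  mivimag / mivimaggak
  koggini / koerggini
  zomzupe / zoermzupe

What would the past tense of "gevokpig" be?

rultep and zomzupe both have last vowel 'e' yet inflect differently (rulteppak, zoermzupe), so the last vowel is not what conditions the rule; whether the stem ends in a vowel or a consonant is.
"gevokpig" ends in a consonant. The stems ending in a consonant (rultep → rulteppak, mivimag → mivimaggak) double the final consonant and add -ak.
The other pattern: stems ending in a vowel insert -er- after the first vowel.
So gevokpig → gevokpiggak.

gevokpiggak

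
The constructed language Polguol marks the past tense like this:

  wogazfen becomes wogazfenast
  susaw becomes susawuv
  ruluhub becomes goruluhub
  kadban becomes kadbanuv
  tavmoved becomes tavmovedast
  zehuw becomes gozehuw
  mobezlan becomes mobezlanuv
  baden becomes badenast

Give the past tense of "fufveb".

baden and kadban both end in -n yet inflect differently (badenast, kadbanuv), so the final letter is not what conditions the rule; the last vowel is.
"fufveb" has last vowel 'e'. The stems whose last vowel is 'e' (baden → badenast, wogazfen → wogazfenast, tavmoved → tavmovedast) add -ast.
The other patterns: stems whose last vowel is 'a' add -uv; stems whose last vowel is 'u' add the prefix go-.
So fufveb → fufvebast.

fufvebast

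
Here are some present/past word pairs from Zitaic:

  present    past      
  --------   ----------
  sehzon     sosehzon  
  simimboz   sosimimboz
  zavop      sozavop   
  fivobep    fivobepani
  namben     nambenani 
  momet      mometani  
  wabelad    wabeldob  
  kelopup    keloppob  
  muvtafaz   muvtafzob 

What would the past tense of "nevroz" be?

zavop and fivobep both end in -p yet inflect differently (sozavop, fivobepani), so the final letter is not what conditions the rule; the last vowel is.
"nevroz" has last vowel 'o'. The stems whose last vowel is 'o' (sehzon → sosehzon, simimboz → sosimimboz, zavop → sozavop) add the prefix so-.
So nevroz → sonevroz.

sonevroz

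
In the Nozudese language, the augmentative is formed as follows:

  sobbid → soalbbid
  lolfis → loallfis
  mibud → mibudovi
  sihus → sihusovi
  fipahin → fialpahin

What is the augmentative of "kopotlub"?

lolfis and sihus both end in -s yet inflect differently (loallfis, sihusovi), so the final letter is not what conditions the rule; the last vowel is.
"kopotlub" has last vowel 'u'. The stems whose last vowel is 'u' (sihus → sihusovi, mibud → mibudovi) add -ovi.
The other pattern: stems whose last vowel is 'i' insert -al- after the first vowel.
So kopotlub → kopotlubovi.

kopotlubovi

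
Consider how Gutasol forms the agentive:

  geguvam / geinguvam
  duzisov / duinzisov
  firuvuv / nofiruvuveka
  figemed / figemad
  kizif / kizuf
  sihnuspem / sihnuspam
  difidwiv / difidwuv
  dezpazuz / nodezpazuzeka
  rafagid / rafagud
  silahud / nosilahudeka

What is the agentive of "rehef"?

sihnuspem and geguvam both end in -m yet inflect differently (sihnuspam, geinguvam), so the final letter is not what conditions the rule; the last vowel is.
"rehef" has last vowel 'e'. The stems whose last vowel is 'e' (sihnuspem → sihnuspam, figemed → figemad) change the last vowel to 'a'.
The other patterns: stems whose last vowel is 'a' or 'o' insert -in- after the first vowel; stems whose last vowel is 'u' add no- … -eka around the stem; stems whose last vowel is 'i' change the last vowel to 'u'.
So rehef → rehaf.

rehaf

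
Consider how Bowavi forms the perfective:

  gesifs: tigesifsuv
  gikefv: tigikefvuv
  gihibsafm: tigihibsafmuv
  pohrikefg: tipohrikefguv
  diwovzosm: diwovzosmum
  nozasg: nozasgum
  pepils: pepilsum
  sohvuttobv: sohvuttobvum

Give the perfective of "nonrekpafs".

"nonrekpafs" has second-to-last letter 'f'. The stems whose second-to-last letter is 'f' (gesifs → tigesifsuv, gikefv → tigikefvuv, gihibsafm → tigihibsafmuv) add ti- … -uv around the stem.
The other pattern: stems whose second-to-last letter is 'b', 'l' or 's' add -um.
So nonrekpafs → tinonrekpafsuv.

tinonrekpafsuv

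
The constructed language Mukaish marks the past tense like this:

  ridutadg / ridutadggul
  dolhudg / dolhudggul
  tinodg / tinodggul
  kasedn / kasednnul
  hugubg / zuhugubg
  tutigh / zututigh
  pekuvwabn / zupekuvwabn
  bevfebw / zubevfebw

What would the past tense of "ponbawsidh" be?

ponbawsidhhul

"ponbawsidh" has second-to-last letter 'd'. The stems whose second-to-last letter is 'd' (ridutadg → ridutadggul, dolhudg → dolhudggul, tinodg → tinodggul) double the final consonant and add -ul.
The other pattern: stems whose second-to-last letter is 'b' or 'g' add the prefix zu-.
So ponbawsidh → ponbawsidhhul.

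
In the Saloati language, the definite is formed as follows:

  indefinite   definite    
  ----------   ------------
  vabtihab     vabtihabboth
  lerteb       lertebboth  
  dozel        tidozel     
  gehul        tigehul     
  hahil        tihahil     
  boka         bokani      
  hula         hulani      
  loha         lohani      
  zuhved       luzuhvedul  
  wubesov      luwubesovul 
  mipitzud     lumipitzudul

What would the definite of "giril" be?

"giril" ends in -l. The stems ending in -l (dozel → tidozel, gehul → tigehul, hahil → tihahil) add the prefix ti-.
So giril → tigiril.

tigiril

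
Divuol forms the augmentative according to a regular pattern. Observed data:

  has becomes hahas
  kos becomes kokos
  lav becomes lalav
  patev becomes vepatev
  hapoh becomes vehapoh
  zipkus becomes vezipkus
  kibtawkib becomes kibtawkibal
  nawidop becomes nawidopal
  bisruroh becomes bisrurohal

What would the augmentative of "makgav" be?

vemakgav

lav and patev both end in -v yet inflect differently (lalav, vepatev), so the final letter is not what conditions the rule; the number of vowels is.
"makgav" has 2 vowels. The stems with 2 vowels (patev → vepatev, hapoh → vehapoh, zipkus → vezipkus) add the prefix ve-.
So makgav → vemakgav.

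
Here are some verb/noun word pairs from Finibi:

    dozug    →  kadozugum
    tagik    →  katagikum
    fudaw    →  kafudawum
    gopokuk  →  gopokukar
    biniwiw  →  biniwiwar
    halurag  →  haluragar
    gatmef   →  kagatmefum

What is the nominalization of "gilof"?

kagilofum

biniwiw and fudaw both end in -w yet inflect differently (biniwiwar, kafudawum), so the final letter is not what conditions the rule; the number of vowels is.
"gilof" has 2 vowels. The stems with 2 vowels (fudaw → kafudawum, tagik → katagikum, dozug → kadozugum) add ka- … -um around the stem.
The other pattern: stems with 3 vowels add -ar.
So gilof → kagilofum.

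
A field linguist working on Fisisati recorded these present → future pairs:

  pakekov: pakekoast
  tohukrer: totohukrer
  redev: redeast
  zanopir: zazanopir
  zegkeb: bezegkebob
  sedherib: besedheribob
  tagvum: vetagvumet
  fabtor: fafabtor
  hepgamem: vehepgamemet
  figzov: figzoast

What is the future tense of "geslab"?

redev and tohukrer both have last vowel 'e' yet inflect differently (redeast, totohukrer), so the last vowel is not what conditions the rule; the final letter is.
"geslab" ends in -b. The stems ending in -b (sedherib → besedheribob, zegkeb → bezegkebob) add be- … -ob around the stem.
So geslab → begeslabob.

begeslabob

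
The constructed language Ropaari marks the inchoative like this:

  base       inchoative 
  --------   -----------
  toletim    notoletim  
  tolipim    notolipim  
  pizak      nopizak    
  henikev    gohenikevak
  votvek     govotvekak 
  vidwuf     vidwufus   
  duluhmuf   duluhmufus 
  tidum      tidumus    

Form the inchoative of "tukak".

pizak and votvek both end in -k yet inflect differently (nopizak, govotvekak), so the final letter is not what conditions the rule; the last vowel is.
"tukak" has last vowel 'a'. The one such stem in the data (pizak → nopizak) adds the prefix no-, so the same rule applies.
So tukak → notukak.

notukak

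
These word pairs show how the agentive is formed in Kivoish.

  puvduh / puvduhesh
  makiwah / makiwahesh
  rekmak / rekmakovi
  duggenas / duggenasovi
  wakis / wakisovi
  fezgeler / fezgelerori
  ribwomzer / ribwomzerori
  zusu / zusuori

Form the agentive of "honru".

honruori

"honru" ends in -u. The one such stem in the data (zusu → zusuori) adds -ori, so the same rule applies.
So honru → honruori.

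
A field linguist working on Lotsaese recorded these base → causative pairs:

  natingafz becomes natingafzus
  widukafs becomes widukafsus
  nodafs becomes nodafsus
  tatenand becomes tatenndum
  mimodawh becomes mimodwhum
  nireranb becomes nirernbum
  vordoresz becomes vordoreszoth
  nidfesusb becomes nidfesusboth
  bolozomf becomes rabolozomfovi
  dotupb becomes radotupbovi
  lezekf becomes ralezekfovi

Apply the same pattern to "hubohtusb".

hubohtusboth

natingafz and vordoresz both end in -z yet inflect differently (natingafzus, vordoreszoth), so the final letter is not what conditions the rule; the second-to-last letter is.
"hubohtusb" has second-to-last letter 's'. The stems whose second-to-last letter is 's' (vordoresz → vordoreszoth, nidfesusb → nidfesusboth) add -oth.
The other patterns: stems whose second-to-last letter is 'f' add -us; stems whose second-to-last letter is 'n' or 'w' delete the last vowel and add -um; stems whose second-to-last letter is 'k', 'm' or 'p' add ra- … -ovi around the stem.
So hubohtusb → hubohtusboth.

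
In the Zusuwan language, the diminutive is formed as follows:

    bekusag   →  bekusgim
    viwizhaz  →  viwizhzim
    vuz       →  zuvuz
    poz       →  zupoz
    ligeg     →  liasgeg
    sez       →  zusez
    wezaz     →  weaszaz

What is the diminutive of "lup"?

"lup" has 1 vowel. The stems with 1 vowel (sez → zusez, poz → zupoz, vuz → zuvuz) add the prefix zu-.
So lup → zulup.

zulup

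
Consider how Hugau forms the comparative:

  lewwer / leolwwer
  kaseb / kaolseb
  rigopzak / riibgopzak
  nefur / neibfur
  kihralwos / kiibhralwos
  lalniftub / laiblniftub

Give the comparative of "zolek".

zoollek

lewwer and nefur both end in -r yet inflect differently (leolwwer, neibfur), so the final letter is not what conditions the rule; the last vowel is.
"zolek" has last vowel 'e'. The stems whose last vowel is 'e' (lewwer → leolwwer, kaseb → kaolseb) insert -ol- after the first vowel.
So zolek → zoollek.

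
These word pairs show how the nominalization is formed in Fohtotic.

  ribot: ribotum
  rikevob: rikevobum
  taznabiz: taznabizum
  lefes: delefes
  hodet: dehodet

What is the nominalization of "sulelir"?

sulelirum

hodet and ribot both end in -t yet inflect differently (dehodet, ribotum), so the final letter is not what conditions the rule; the last vowel is.
"sulelir" has last vowel 'i'. The one such stem in the data (taznabiz → taznabizum) adds -um, so the same rule applies.
The other pattern: stems whose last vowel is 'e' add the prefix de-.
So sulelir → sulelirum.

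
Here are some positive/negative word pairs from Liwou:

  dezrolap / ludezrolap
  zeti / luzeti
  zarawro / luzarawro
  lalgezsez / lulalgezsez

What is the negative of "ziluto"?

Every pair shown (dezrolap → ludezrolap, zeti → luzeti, zarawro → luzarawro, …) follows the same rule: add the prefix lu-.
So ziluto → luziluto.

luziluto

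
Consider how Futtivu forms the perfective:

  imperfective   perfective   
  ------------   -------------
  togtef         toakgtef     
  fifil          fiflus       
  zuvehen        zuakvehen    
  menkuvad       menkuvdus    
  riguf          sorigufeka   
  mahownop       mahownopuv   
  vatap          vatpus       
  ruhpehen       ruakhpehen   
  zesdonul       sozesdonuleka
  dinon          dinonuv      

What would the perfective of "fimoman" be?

mahownop and vatap both end in -p yet inflect differently (mahownopuv, vatpus), so the final letter is not what conditions the rule; the last vowel is.
"fimoman" has last vowel 'a'. The stems whose last vowel is 'a' (vatap → vatpus, menkuvad → menkuvdus) delete the last vowel and add -us.
The other patterns: stems whose last vowel is 'o' add -uv; stems whose last vowel is 'u' add so- … -eka around the stem; stems whose last vowel is 'e' insert -ak- after the first vowel.
So fimoman → fimomnus.

fimomnus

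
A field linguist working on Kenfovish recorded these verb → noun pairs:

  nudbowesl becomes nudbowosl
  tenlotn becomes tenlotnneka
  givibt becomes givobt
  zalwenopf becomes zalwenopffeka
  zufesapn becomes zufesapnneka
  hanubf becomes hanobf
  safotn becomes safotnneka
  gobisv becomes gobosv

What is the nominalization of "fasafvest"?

hanubf and zalwenopf both end in -f yet inflect differently (hanobf, zalwenopffeka), so the final letter is not what conditions the rule; the second-to-last letter is.
"fasafvest" has second-to-last letter 's'. The stems whose second-to-last letter is 's' (gobisv → gobosv, nudbowesl → nudbowosl) change the last vowel to 'o'.
The other pattern: stems whose second-to-last letter is 'p' or 't' double the final consonant and add -eka.
So fasafvest → fasafvost.

fasafvost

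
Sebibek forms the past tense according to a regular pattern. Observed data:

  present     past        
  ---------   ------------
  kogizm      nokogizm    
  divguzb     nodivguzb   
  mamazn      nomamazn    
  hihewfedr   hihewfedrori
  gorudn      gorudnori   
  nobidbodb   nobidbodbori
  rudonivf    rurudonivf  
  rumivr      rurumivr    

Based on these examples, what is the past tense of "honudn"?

mamazn and gorudn both end in -n yet inflect differently (nomamazn, gorudnori), so the final letter is not what conditions the rule; the second-to-last letter is.
"honudn" has second-to-last letter 'd'. The stems whose second-to-last letter is 'd' (hihewfedr → hihewfedrori, gorudn → gorudnori, nobidbodb → nobidbodbori) add -ori.
So honudn → honudnori.

honudnori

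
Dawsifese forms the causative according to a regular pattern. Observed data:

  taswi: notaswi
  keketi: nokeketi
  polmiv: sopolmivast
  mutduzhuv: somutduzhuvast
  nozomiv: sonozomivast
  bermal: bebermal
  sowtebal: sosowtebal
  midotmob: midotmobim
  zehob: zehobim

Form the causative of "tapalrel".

taswi and polmiv both have last vowel 'i' yet inflect differently (notaswi, sopolmivast), so the last vowel is not what conditions the rule; the final letter is.
"tapalrel" ends in -l. The stems ending in -l (bermal → bebermal, sowtebal → sosowtebal) repeat the first consonant+vowel as a prefix.
So tapalrel → tatapalrel.

tatapalrel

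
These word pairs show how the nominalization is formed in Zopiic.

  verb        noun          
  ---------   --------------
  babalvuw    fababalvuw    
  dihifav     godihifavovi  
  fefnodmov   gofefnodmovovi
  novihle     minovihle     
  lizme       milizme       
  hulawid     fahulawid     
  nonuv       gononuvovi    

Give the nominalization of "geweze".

nonuv and babalvuw both have last vowel 'u' yet inflect differently (gononuvovi, fababalvuw), so the last vowel is not what conditions the rule; the final letter is.
"geweze" ends in -e. The stems ending in -e (lizme → milizme, novihle → minovihle) add the prefix mi-.
So geweze → migeweze.

migeweze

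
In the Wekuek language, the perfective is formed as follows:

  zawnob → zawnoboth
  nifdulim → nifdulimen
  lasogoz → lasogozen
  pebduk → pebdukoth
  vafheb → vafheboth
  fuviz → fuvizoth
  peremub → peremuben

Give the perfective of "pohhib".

peremub and vafheb both end in -b yet inflect differently (peremuben, vafheboth), so the final letter is not what conditions the rule; the number of vowels is.
"pohhib" has 2 vowels. The stems with 2 vowels (vafheb → vafheboth, fuviz → fuvizoth, pebduk → pebdukoth) add -oth.
So pohhib → pohhiboth.

pohhiboth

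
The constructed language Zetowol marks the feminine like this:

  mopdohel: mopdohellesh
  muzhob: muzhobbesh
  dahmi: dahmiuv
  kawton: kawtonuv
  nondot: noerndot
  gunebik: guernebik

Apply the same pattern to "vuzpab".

"vuzpab" ends in -b. The one such stem in the data (muzhob → muzhobbesh) doubles the final consonant and adds -esh (as does mopdohel), so the same rule applies.
So vuzpab → vuzpabbesh.

vuzpabbesh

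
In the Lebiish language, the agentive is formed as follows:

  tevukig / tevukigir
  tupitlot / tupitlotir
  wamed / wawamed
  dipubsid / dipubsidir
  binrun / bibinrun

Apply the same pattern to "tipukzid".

dipubsid and wamed both end in -d yet inflect differently (dipubsidir, wawamed), so the final letter is not what conditions the rule; the number of vowels is.
"tipukzid" has 3 vowels. The stems with 3 vowels (tevukig → tevukigir, dipubsid → dipubsidir, tupitlot → tupitlotir) add -ir.
So tipukzid → tipukzidir.

tipukzidir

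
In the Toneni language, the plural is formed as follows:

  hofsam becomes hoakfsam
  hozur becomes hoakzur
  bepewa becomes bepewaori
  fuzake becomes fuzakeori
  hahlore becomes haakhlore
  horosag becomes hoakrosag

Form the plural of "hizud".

hahlore and fuzake both end in -e yet inflect differently (haakhlore, fuzakeori), so the final letter is not what conditions the rule; the first letter is.
"hizud" begins with h-. The stems beginning with h- (hofsam → hoakfsam, hozur → hoakzur, horosag → hoakrosag) insert -ak- after the first vowel.
So hizud → hiakzud.

hiakzud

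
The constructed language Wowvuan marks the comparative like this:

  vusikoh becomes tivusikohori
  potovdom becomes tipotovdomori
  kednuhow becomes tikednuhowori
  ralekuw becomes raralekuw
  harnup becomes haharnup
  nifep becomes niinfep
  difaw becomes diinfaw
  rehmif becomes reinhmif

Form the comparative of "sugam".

kednuhow and ralekuw both end in -w yet inflect differently (tikednuhowori, raralekuw), so the final letter is not what conditions the rule; the last vowel is.
"sugam" has last vowel 'a'. The one such stem in the data (difaw → diinfaw) inserts -in- after the first vowel (as do nifep, rehmif), so the same rule applies.
So sugam → suingam.

suingam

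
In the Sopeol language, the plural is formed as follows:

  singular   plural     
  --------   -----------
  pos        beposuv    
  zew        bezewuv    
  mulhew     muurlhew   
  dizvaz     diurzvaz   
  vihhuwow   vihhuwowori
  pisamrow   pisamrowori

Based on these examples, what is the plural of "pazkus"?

paurzkus

zew and mulhew both end in -w yet inflect differently (bezewuv, muurlhew), so the final letter is not what conditions the rule; the number of vowels is.
"pazkus" has 2 vowels. The stems with 2 vowels (mulhew → muurlhew, dizvaz → diurzvaz) insert -ur- after the first vowel.
So pazkus → paurzkus.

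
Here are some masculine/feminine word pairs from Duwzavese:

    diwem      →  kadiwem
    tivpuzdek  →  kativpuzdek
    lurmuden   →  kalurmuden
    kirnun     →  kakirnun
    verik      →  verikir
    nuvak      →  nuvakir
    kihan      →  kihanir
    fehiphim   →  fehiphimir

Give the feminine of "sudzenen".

kasudzenen

kirnun and kihan both end in -n yet inflect differently (kakirnun, kihanir), so the final letter is not what conditions the rule; the last vowel is.
"sudzenen" has last vowel 'e'. The stems whose last vowel is 'e' (diwem → kadiwem, lurmuden → kalurmuden, tivpuzdek → kativpuzdek) add the prefix ka-.
So sudzenen → kasudzenen.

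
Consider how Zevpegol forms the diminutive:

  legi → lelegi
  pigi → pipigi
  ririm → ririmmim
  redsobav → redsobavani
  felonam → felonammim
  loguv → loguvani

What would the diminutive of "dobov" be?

legi and ririm both have last vowel 'i' yet inflect differently (lelegi, ririmmim), so the last vowel is not what conditions the rule; the final letter is.
"dobov" ends in -v. The stems ending in -v (loguv → loguvani, redsobav → redsobavani) add -ani.
So dobov → dobovani.

dobovani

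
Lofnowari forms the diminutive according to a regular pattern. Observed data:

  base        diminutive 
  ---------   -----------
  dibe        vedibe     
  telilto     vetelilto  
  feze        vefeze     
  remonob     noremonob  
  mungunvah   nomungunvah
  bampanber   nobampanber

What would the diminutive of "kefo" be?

telilto and remonob both have last vowel 'o' yet inflect differently (vetelilto, noremonob), so the last vowel is not what conditions the rule; whether the stem ends in a vowel or a consonant is.
"kefo" ends in a vowel. The stems ending in a vowel (dibe → vedibe, telilto → vetelilto, feze → vefeze) add the prefix ve-.
The other pattern: stems ending in a consonant add the prefix no-.
So kefo → vekefo.

vekefo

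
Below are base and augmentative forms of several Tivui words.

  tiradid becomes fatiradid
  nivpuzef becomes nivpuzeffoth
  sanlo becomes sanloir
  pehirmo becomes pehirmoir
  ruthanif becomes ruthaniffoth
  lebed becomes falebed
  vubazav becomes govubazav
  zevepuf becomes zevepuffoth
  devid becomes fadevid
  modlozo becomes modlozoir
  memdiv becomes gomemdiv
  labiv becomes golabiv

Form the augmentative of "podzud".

fapodzud

"podzud" ends in -d. The stems ending in -d (devid → fadevid, lebed → falebed, tiradid → fatiradid) add the prefix fa-.
So podzud → fapodzud.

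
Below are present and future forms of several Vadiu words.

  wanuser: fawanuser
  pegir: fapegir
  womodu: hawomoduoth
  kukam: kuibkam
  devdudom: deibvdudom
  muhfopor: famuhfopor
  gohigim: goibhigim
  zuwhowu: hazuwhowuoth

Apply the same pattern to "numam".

gohigim and pegir both have last vowel 'i' yet inflect differently (goibhigim, fapegir), so the last vowel is not what conditions the rule; the final letter is.
"numam" ends in -m. The stems ending in -m (kukam → kuibkam, gohigim → goibhigim, devdudom → deibvdudom) insert -ib- after the first vowel.
The other patterns: stems ending in -u add ha- … -oth around the stem; stems ending in -r add the prefix fa-.
So numam → nuibmam.

nuibmam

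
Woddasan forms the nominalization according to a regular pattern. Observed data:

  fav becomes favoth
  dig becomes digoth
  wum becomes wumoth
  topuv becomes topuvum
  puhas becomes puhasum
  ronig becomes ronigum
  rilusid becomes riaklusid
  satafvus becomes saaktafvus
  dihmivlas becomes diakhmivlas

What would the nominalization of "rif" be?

rifoth

fav and topuv both end in -v yet inflect differently (favoth, topuvum), so the final letter is not what conditions the rule; the number of vowels is.
"rif" has 1 vowel. The stems with 1 vowel (fav → favoth, dig → digoth, wum → wumoth) add -oth.
So rif → rifoth.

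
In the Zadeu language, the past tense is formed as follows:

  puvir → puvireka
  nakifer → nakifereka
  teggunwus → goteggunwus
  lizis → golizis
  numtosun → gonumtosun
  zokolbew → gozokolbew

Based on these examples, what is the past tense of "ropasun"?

puvir and lizis both have last vowel 'i' yet inflect differently (puvireka, golizis), so the last vowel is not what conditions the rule; the final letter is.
"ropasun" ends in -n. The one such stem in the data (numtosun → gonumtosun) adds the prefix go-, so the same rule applies.
So ropasun → goropasun.

goropasun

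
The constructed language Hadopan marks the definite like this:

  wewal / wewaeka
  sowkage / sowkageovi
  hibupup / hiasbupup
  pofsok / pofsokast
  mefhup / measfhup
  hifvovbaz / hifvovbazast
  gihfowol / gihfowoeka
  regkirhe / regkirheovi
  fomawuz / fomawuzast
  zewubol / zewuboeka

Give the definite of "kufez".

"kufez" ends in -z. The stems ending in -z (fomawuz → fomawuzast, hifvovbaz → hifvovbazast) add -ast.
So kufez → kufezast.

kufezast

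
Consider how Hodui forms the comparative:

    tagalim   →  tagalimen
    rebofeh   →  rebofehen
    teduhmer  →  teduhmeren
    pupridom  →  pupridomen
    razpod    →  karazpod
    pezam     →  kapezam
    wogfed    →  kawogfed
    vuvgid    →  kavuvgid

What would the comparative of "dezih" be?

kadezih

tagalim and pezam both end in -m yet inflect differently (tagalimen, kapezam), so the final letter is not what conditions the rule; the number of vowels is.
"dezih" has 2 vowels. The stems with 2 vowels (razpod → karazpod, pezam → kapezam, wogfed → kawogfed) add the prefix ka-.
So dezih → kadezih.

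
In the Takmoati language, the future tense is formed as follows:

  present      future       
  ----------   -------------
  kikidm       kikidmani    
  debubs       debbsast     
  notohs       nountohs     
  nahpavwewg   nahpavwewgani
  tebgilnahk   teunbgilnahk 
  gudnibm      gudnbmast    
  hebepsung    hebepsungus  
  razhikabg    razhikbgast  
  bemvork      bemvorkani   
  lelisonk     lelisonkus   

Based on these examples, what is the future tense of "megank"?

razhikabg and hebepsung both end in -g yet inflect differently (razhikbgast, hebepsungus), so the final letter is not what conditions the rule; the second-to-last letter is.
"megank" has second-to-last letter 'n'. The stems whose second-to-last letter is 'n' (hebepsung → hebepsungus, lelisonk → lelisonkus) add -us.
The other patterns: stems whose second-to-last letter is 'b' delete the last vowel and add -ast; stems whose second-to-last letter is 'h' insert -un- after the first vowel; stems whose second-to-last letter is 'd', 'r' or 'w' add -ani.
So megank → megankus.

megankus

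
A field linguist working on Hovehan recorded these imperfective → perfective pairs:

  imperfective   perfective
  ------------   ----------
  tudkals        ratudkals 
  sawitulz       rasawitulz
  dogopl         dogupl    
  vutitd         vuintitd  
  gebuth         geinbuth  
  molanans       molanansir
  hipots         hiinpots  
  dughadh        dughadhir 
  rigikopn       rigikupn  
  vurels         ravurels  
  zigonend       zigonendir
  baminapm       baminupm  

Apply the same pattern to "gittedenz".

gittedenzir

"gittedenz" has second-to-last letter 'n'. The stems whose second-to-last letter is 'n' (zigonend → zigonendir, molanans → molanansir) add -ir.
The other patterns: stems whose second-to-last letter is 't' insert -in- after the first vowel; stems whose second-to-last letter is 'l' add the prefix ra-; stems whose second-to-last letter is 'p' change the last vowel to 'u'.
So gittedenz → gittedenzir.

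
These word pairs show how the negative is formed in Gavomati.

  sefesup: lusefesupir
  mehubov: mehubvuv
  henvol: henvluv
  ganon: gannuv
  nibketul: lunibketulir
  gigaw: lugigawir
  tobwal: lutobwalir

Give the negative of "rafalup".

henvol and tobwal both end in -l yet inflect differently (henvluv, lutobwalir), so the final letter is not what conditions the rule; the last vowel is.
"rafalup" has last vowel 'u'. The stems whose last vowel is 'u' (sefesup → lusefesupir, nibketul → lunibketulir) add lu- … -ir around the stem.
So rafalup → lurafalupir.

lurafalupir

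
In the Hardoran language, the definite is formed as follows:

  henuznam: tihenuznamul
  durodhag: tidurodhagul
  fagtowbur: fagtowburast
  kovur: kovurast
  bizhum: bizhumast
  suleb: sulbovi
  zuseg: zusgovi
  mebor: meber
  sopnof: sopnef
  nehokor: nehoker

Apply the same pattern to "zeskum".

henuznam and bizhum both end in -m yet inflect differently (tihenuznamul, bizhumast), so the final letter is not what conditions the rule; the last vowel is.
"zeskum" has last vowel 'u'. The stems whose last vowel is 'u' (fagtowbur → fagtowburast, kovur → kovurast, bizhum → bizhumast) add -ast.
The other patterns: stems whose last vowel is 'a' add ti- … -ul around the stem; stems whose last vowel is 'e' delete the last vowel and add -ovi; stems whose last vowel is 'o' change the last vowel to 'e'.
So zeskum → zeskumast.

zeskumast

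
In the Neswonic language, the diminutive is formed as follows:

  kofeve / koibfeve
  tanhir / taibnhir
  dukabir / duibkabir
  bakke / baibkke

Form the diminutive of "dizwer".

diibzwer

Every pair shown (kofeve → koibfeve, tanhir → taibnhir, dukabir → duibkabir, …) follows the same rule: insert -ib- after the first vowel.
So dizwer → diibzwer.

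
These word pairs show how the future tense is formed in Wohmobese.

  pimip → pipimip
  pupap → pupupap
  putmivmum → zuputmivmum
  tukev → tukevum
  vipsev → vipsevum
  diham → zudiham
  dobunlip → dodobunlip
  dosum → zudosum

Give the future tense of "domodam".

zudomodam

diham and pupap both have last vowel 'a' yet inflect differently (zudiham, pupupap), so the last vowel is not what conditions the rule; the final letter is.
"domodam" ends in -m. The stems ending in -m (diham → zudiham, putmivmum → zuputmivmum, dosum → zudosum) add the prefix zu-.
The other patterns: stems ending in -p repeat the first consonant+vowel as a prefix; stems ending in -v add -um.
So domodam → zudomodam.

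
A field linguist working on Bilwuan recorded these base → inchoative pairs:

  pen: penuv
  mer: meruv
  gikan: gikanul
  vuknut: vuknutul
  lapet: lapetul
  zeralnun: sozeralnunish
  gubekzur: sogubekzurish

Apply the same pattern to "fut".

futuv

pen and gikan both end in -n yet inflect differently (penuv, gikanul), so the final letter is not what conditions the rule; the number of vowels is.
"fut" has 1 vowel. The stems with 1 vowel (pen → penuv, mer → meruv) add -uv.
So fut → futuv.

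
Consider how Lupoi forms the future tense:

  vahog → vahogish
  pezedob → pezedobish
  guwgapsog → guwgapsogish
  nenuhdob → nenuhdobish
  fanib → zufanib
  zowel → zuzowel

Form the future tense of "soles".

"soles" has last vowel 'e'. The one such stem in the data (zowel → zuzowel) adds the prefix zu-, so the same rule applies.
So soles → zusoles.

zusoles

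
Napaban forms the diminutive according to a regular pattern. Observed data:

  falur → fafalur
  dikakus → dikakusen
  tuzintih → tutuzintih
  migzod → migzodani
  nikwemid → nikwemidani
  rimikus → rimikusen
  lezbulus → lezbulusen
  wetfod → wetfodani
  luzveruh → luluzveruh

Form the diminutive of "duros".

durosen

dikakus and falur both have last vowel 'u' yet inflect differently (dikakusen, fafalur), so the last vowel is not what conditions the rule; the final letter is.
"duros" ends in -s. The stems ending in -s (dikakus → dikakusen, lezbulus → lezbulusen, rimikus → rimikusen) add -en.
So duros → durosen.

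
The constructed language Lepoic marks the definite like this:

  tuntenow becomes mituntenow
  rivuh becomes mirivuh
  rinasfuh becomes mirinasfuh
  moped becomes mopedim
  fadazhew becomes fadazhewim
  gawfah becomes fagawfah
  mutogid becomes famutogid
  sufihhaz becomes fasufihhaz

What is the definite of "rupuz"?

tuntenow and fadazhew both end in -w yet inflect differently (mituntenow, fadazhewim), so the final letter is not what conditions the rule; the last vowel is.
"rupuz" has last vowel 'u'. The stems whose last vowel is 'u' (rivuh → mirivuh, rinasfuh → mirinasfuh) add the prefix mi-.
The other patterns: stems whose last vowel is 'e' add -im; stems whose last vowel is 'a' or 'i' add the prefix fa-.
So rupuz → mirupuz.

mirupuz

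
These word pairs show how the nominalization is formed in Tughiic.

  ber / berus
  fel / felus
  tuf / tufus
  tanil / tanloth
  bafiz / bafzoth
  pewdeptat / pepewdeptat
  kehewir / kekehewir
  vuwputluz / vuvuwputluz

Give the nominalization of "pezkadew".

fel and tanil both end in -l yet inflect differently (felus, tanloth), so the final letter is not what conditions the rule; the number of vowels is.
"pezkadew" has 3 vowels. The stems with 3 vowels (pewdeptat → pepewdeptat, kehewir → kekehewir, vuwputluz → vuvuwputluz) repeat the first consonant+vowel as a prefix.
So pezkadew → pepezkadew.

pepezkadew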